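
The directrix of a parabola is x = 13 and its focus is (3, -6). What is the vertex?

(8, -6)

The vertex is the midpoint between the focus and the directrix along the axis of symmetry.
Axis is horizontal (directrix is vertical). Vertex x-coordinate = (3 + 13)/2 = 8; y-coordinate = -6.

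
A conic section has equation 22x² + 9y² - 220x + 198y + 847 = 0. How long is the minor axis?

12

Rearranging, 22(x² - 10x) + 9(y² + 22y) = -847.
Complete the square in x and y: 22(x - 5)² + 9(y + 11)² = -847 + 550 + 1089 = 792
Divide through by 792 to get (x - 5)²/36 + (y + 11)²/88 = 1.
Ellipse, center (5, -11), major axis vertical; a² = 88, b² = 36.
b² = 36 so b = 6; the minor axis has length 2b = 12.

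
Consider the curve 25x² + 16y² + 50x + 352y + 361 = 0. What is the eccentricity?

Collect terms: 25(x² + 2x) + 16(y² + 22y) = -361
Complete the square: 25(x + 1)² + 16(y + 11)² = -361 + 25 + 1936 = 1600
Dividing both sides by 1600: (x + 1)²/64 + (y + 11)²/100 = 1
Ellipse, center (-1, -11), major axis vertical; a² = 100, b² = 64.
c² = a² - b² = 36, so c = 6.
e = c/a = 6/10 = 3/5.

e = 3/5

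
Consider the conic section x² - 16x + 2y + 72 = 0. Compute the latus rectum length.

2

Only x is squared. Complete the square in x: (x - 8)² = -2(y + 4).
Vertex (8, -4); 4p = -2 so p = -1/2. Opens down.
Latus rectum length = |4p| = 2.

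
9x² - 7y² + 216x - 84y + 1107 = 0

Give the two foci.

Group: 9(x² + 24x) -7(y² + 12y) = -1107
9(x + 12)² -7(y + 6)² = -1107 + 1296 - 252 = -63
Dividing both sides by -63: (y + 6)²/9 - (x + 12)²/7 = 1
Hyperbola, center (-12, -6), transverse axis vertical; a² = 9, b² = 7.
c² = a² + b² = 9 + 7 = 16, so c = 4.
Foci lie on the vertical axis through the center: (h, k ± c).

(-12, -10) and (-12, -2)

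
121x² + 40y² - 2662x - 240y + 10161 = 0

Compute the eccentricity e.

e = 9/11

121(x² - 22x) + 40(y² - 6y) = -10161
121(x - 11)² + 40(y - 3)² = -10161 + 14641 + 360 = 4840
Divide through by 4840 to get (x - 11)²/40 + (y - 3)²/121 = 1.
Ellipse, center (11, 3), major axis vertical; a² = 121, b² = 40.
c² = a² - b² = 81, so c = 9.
e = c/a = 9/11.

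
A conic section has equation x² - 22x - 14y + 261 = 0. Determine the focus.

Only x is squared. Complete the square in x: (x - 11)² = 14(y - 10).
Vertex (11, 10); 4p = 14 so p = 7/2. Opens up.
Focus is p units from the vertex along the axis: (h, k + p).

(11, 27/2)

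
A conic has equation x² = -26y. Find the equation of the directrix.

Vertex (0, 0); 4p = -26 so p = -13/2. Opens down.
Directrix is the horizontal line y = k − p = 0 − (-13/2) = 13/2.

y = 13/2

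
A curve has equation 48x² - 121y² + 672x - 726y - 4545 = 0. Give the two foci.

Group: 48(x² + 14x) -121(y² + 6y) = 4545
Completing the square gives 48(x + 7)² -121(y + 3)² = 4545 + 2352 - 1089 = 5808.
Divide by 5808: (x + 7)²/121 - (y + 3)²/48 = 1
Hyperbola, center (-7, -3), transverse axis horizontal; a² = 121, b² = 48.
c² = a² + b² = 121 + 48 = 169, so c = 13.
Foci lie on the horizontal axis through the center: (h ± c, k).

(-20, -3) and (6, -3)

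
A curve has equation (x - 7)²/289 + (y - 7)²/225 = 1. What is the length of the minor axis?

30

Center (7, 7). The larger denominator 289 sits under the x-term, so the major axis is horizontal; a² = 289, b² = 225.
b² = 225 so b = 15; the minor axis has length 2b = 30.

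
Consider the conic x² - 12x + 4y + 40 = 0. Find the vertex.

(6, -1)

Only x is squared. Complete the square in x: (x - 6)² = -4(y + 1).
Vertex (6, -1); 4p = -4 so p = -1. Opens down.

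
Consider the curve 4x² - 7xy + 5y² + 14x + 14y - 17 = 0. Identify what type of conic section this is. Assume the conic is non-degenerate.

ellipse

A = 4, B = -7, C = 5.
Discriminant B² − 4AC = (-7)² − 4·4·5 = -31.
B² − 4AC < 0 ⇒ ellipse.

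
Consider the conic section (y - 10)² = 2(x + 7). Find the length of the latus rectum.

Vertex (-7, 10); 4p = 2 so p = 1/2. Opens right.
Latus rectum length = |4p| = 2.

2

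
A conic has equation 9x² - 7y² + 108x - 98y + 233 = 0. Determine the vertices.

(-6, -13) and (-6, -1)

9(x² + 12x) -7(y² + 14y) = -233
Completing the square gives 9(x + 6)² -7(y + 7)² = -233 + 324 - 343 = -252.
Dividing both sides by -252: (y + 7)²/36 - (x + 6)²/28 = 1
Hyperbola, center (-6, -7), transverse axis vertical; a² = 36, b² = 28.
a = 6. Vertices at (h, k ± a).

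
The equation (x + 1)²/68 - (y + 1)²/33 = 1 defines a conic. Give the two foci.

Center (-1, -1). The positive term is the x-term, so the transverse axis is horizontal; a² = 68, b² = 33.
c² = a² + b² = 68 + 33 = 101, so c = √101.
Foci lie on the horizontal axis through the center: (h ± c, k).

(-1 - √101, -1) and (-1 + √101, -1)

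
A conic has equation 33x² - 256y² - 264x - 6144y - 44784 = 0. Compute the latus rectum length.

33/8

Rearranging, 33(x² - 8x) -256(y² + 24y) = 44784.
Completing the square gives 33(x - 4)² -256(y + 12)² = 44784 + 528 - 36864 = 8448.
Dividing both sides by 8448: (x - 4)²/256 - (y + 12)²/33 = 1
Hyperbola, center (4, -12), transverse axis horizontal; a² = 256, b² = 33.
Latus rectum length = 2b²/a = 2·33/16 = 33/8.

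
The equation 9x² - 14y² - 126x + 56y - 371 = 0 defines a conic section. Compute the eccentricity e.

e = √322/14

Group the x- and y-terms: 9(x² - 14x) -14(y² - 4y) = 371
Complete the square: 9(x - 7)² -14(y - 2)² = 371 + 441 - 56 = 756
Dividing both sides by 756: (x - 7)²/84 - (y - 2)²/54 = 1
Hyperbola, center (7, 2), transverse axis horizontal; a² = 84, b² = 54.
c² = a² + b² = 138, so c = √138.
e = c/a = √138/2√21 = √322/14.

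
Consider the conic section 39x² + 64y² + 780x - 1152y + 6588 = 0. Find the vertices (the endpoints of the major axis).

(-18, 9) and (-2, 9)

39(x² + 20x) + 64(y² - 18y) = -6588
Complete the square in x and y: 39(x + 10)² + 64(y - 9)² = -6588 + 3900 + 5184 = 2496
Divide through by 2496 to get (x + 10)²/64 + (y - 9)²/39 = 1.
Ellipse, center (-10, 9), major axis horizontal; a² = 64, b² = 39.
a = 8. Vertices at (h ± a, k).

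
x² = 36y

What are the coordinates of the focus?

Vertex (0, 0); 4p = 36 so p = 9. Opens up.
Focus is p units from the vertex along the axis: (h, k + p).

(0, 9)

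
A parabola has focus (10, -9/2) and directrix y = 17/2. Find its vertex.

(10, 2)

The vertex is the midpoint between the focus and the directrix along the axis of symmetry.
Axis is vertical (directrix is horizontal). Vertex y-coordinate = (-9/2 + 17/2)/2 = 2; x-coordinate = 10.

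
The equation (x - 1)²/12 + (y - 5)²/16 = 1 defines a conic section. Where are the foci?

Center (1, 5). The larger denominator 16 sits under the y-term, so the major axis is vertical; a² = 16, b² = 12.
c² = a² - b² = 16 - 12 = 4, so c = 2.
Foci lie on the vertical axis through the center: (h, k ± c).

(1, 3) and (1, 7)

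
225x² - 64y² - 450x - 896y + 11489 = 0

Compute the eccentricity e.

Collect terms: 225(x² - 2x) -64(y² + 14y) = -11489
Completing the square gives 225(x - 1)² -64(y + 7)² = -11489 + 225 - 3136 = -14400.
Divide through by -14400 to get (y + 7)²/225 - (x - 1)²/64 = 1.
Hyperbola, center (1, -7), transverse axis vertical; a² = 225, b² = 64.
c² = a² + b² = 289, so c = 17.
e = c/a = 17/15.

e = 17/15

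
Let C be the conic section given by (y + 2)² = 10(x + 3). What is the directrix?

x = -11/2

Vertex (-3, -2); 4p = 10 so p = 5/2. Opens right.
Directrix is the vertical line x = h − p = -3 − (5/2) = -11/2.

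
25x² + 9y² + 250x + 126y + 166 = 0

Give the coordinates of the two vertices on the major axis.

Group the x- and y-terms: 25(x² + 10x) + 9(y² + 14y) = -166
Completing the square gives 25(x + 5)² + 9(y + 7)² = -166 + 625 + 441 = 900.
Dividing both sides by 900: (x + 5)²/36 + (y + 7)²/100 = 1
Ellipse, center (-5, -7), major axis vertical; a² = 100, b² = 36.
a = 10. Vertices at (h, k ± a).

(-5, -17) and (-5, 3)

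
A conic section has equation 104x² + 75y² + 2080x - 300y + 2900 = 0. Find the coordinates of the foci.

104(x² + 20x) + 75(y² - 4y) = -2900
Complete the square: 104(x + 10)² + 75(y - 2)² = -2900 + 10400 + 300 = 7800
Divide by 7800: (x + 10)²/75 + (y - 2)²/104 = 1
Ellipse, center (-10, 2), major axis vertical; a² = 104, b² = 75.
c² = a² - b² = 104 - 75 = 29, so c = √29.
Foci lie on the vertical axis through the center: (h, k ± c).

(-10, 2 - √29) and (-10, 2 + √29)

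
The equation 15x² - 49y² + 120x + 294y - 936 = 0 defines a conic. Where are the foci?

(-12, 3) and (4, 3)

Rearranging, 15(x² + 8x) -49(y² - 6y) = 936.
Complete the square: 15(x + 4)² -49(y - 3)² = 936 + 240 - 441 = 735
Divide by 735: (x + 4)²/49 - (y - 3)²/15 = 1
Hyperbola, center (-4, 3), transverse axis horizontal; a² = 49, b² = 15.
c² = a² + b² = 49 + 15 = 64, so c = 8.
Foci lie on the horizontal axis through the center: (h ± c, k).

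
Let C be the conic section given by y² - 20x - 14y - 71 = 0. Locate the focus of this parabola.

Only y is squared. Complete the square in y: (y - 7)² = 20(x + 6).
Vertex (-6, 7); 4p = 20 so p = 5. Opens right.
Focus is p units from the vertex along the axis: (h + p, k).

(-1, 7)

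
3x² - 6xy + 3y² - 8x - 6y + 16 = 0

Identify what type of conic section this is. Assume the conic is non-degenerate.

A = 3, B = -6, C = 3.
Discriminant B² − 4AC = (-6)² − 4·3·3 = 0.
B² − 4AC = 0 ⇒ parabola.

parabola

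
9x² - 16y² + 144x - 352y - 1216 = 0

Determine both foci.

(-8, -16) and (-8, -6)

Group the x- and y-terms: 9(x² + 16x) -16(y² + 22y) = 1216
Completing the square gives 9(x + 8)² -16(y + 11)² = 1216 + 576 - 1936 = -144.
Dividing both sides by -144: (y + 11)²/9 - (x + 8)²/16 = 1
Hyperbola, center (-8, -11), transverse axis vertical; a² = 9, b² = 16.
c² = a² + b² = 9 + 16 = 25, so c = 5.
Foci lie on the vertical axis through the center: (h, k ± c).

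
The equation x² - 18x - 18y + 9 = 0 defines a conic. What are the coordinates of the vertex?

(9, -4)

Only x is squared. Complete the square in x: (x - 9)² = 18(y + 4).
Vertex (9, -4); 4p = 18 so p = 9/2. Opens up.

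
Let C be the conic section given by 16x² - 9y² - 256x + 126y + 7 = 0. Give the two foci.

Rearranging, 16(x² - 16x) -9(y² - 14y) = -7.
16(x - 8)² -9(y - 7)² = -7 + 1024 - 441 = 576
Dividing both sides by 576: (x - 8)²/36 - (y - 7)²/64 = 1
Hyperbola, center (8, 7), transverse axis horizontal; a² = 36, b² = 64.
c² = a² + b² = 36 + 64 = 100, so c = 10.
Foci lie on the horizontal axis through the center: (h ± c, k).

(-2, 7) and (18, 7)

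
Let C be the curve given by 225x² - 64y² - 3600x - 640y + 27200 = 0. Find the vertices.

Group the x- and y-terms: 225(x² - 16x) -64(y² + 10y) = -27200
Completing the square gives 225(x - 8)² -64(y + 5)² = -27200 + 14400 - 1600 = -14400.
Divide through by -14400 to get (y + 5)²/225 - (x - 8)²/64 = 1.
Hyperbola, center (8, -5), transverse axis vertical; a² = 225, b² = 64.
a = 15. Vertices at (h, k ± a).

(8, -20) and (8, 10)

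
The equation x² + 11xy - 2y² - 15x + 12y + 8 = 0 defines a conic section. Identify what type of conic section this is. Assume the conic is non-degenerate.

A = 1, B = 11, C = -2.
Discriminant B² − 4AC = 11² − 4·1·(-2) = 129.
B² − 4AC > 0 ⇒ hyperbola.

hyperbola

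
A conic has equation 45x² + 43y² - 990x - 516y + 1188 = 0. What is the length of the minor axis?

Group: 45(x² - 22x) + 43(y² - 12y) = -1188
45(x - 11)² + 43(y - 6)² = -1188 + 5445 + 1548 = 5805
Dividing both sides by 5805: (x - 11)²/129 + (y - 6)²/135 = 1
Ellipse, center (11, 6), major axis vertical; a² = 135, b² = 129.
b² = 129 so b = √129; the minor axis has length 2b = 2√129.

2√129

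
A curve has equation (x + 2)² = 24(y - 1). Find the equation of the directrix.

Vertex (-2, 1); 4p = 24 so p = 6. Opens up.
Directrix is the horizontal line y = k − p = 1 − (6) = -5.

y = -5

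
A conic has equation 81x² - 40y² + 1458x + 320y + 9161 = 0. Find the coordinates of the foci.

Group the x- and y-terms: 81(x² + 18x) -40(y² - 8y) = -9161
Completing the square gives 81(x + 9)² -40(y - 4)² = -9161 + 6561 - 640 = -3240.
Dividing both sides by -3240: (y - 4)²/81 - (x + 9)²/40 = 1
Hyperbola, center (-9, 4), transverse axis vertical; a² = 81, b² = 40.
c² = a² + b² = 81 + 40 = 121, so c = 11.
Foci lie on the vertical axis through the center: (h, k ± c).

(-9, -7) and (-9, 15)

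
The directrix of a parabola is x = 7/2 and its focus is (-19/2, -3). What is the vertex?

The vertex is the midpoint between the focus and the directrix along the axis of symmetry.
Axis is horizontal (directrix is vertical). Vertex x-coordinate = (-19/2 + 7/2)/2 = -3; y-coordinate = -3.

(-3, -3)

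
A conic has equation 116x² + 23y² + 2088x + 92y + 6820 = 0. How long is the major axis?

4√29

Group: 116(x² + 18x) + 23(y² + 4y) = -6820
116(x + 9)² + 23(y + 2)² = -6820 + 9396 + 92 = 2668
Divide by 2668: (x + 9)²/23 + (y + 2)²/116 = 1
Ellipse, center (-9, -2), major axis vertical; a² = 116, b² = 23.
a² = 116 so a = 2√29; the major axis has length 2a = 4√29.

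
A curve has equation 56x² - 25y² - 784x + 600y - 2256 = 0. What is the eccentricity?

e = 9/5

Group the x- and y-terms: 56(x² - 14x) -25(y² - 24y) = 2256
Completing the square gives 56(x - 7)² -25(y - 12)² = 2256 + 2744 - 3600 = 1400.
Divide by 1400: (x - 7)²/25 - (y - 12)²/56 = 1
Hyperbola, center (7, 12), transverse axis horizontal; a² = 25, b² = 56.
c² = a² + b² = 81, so c = 9.
e = c/a = 9/5.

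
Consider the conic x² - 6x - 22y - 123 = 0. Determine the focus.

Only x is squared. Complete the square in x: (x - 3)² = 22(y + 6).
Vertex (3, -6); 4p = 22 so p = 11/2. Opens up.
Focus is p units from the vertex along the axis: (h, k + p).

(3, -1/2)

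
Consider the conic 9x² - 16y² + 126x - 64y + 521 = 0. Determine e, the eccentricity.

Group: 9(x² + 14x) -16(y² + 4y) = -521
Complete the square: 9(x + 7)² -16(y + 2)² = -521 + 441 - 64 = -144
Dividing both sides by -144: (y + 2)²/9 - (x + 7)²/16 = 1
Hyperbola, center (-7, -2), transverse axis vertical; a² = 9, b² = 16.
c² = a² + b² = 25, so c = 5.
e = c/a = 5/3.

e = 5/3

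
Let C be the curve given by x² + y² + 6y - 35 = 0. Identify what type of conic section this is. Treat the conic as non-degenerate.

No xy term. Coefficients of x² and y² are A = 1, C = 1.
A = C (same sign) ⇒ circle.

circle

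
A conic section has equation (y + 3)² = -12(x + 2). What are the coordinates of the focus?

Vertex (-2, -3); 4p = -12 so p = -3. Opens left.
Focus is p units from the vertex along the axis: (h + p, k).

(-5, -3)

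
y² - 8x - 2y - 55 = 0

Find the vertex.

Only y is squared. Complete the square in y: (y - 1)² = 8(x + 7).
Vertex (-7, 1); 4p = 8 so p = 2. Opens right.

(-7, 1)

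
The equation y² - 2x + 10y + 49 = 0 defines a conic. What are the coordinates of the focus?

(25/2, -5)

Only y is squared. Complete the square in y: (y + 5)² = 2(x - 12).
Vertex (12, -5); 4p = 2 so p = 1/2. Opens right.
Focus is p units from the vertex along the axis: (h + p, k).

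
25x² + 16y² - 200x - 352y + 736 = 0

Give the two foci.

(4, 5) and (4, 17)

Group: 25(x² - 8x) + 16(y² - 22y) = -736
Completing the square gives 25(x - 4)² + 16(y - 11)² = -736 + 400 + 1936 = 1600.
Dividing both sides by 1600: (x - 4)²/64 + (y - 11)²/100 = 1
Ellipse, center (4, 11), major axis vertical; a² = 100, b² = 64.
c² = a² - b² = 100 - 64 = 36, so c = 6.
Foci lie on the vertical axis through the center: (h, k ± c).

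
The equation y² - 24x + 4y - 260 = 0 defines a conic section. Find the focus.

Only y is squared. Complete the square in y: (y + 2)² = 24(x + 11).
Vertex (-11, -2); 4p = 24 so p = 6. Opens right.
Focus is p units from the vertex along the axis: (h + p, k).

(-5, -2)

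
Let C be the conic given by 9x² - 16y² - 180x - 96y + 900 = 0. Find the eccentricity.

Rearranging, 9(x² - 20x) -16(y² + 6y) = -900.
Completing the square gives 9(x - 10)² -16(y + 3)² = -900 + 900 - 144 = -144.
Divide by -144: (y + 3)²/9 - (x - 10)²/16 = 1
Hyperbola, center (10, -3), transverse axis vertical; a² = 9, b² = 16.
c² = a² + b² = 25, so c = 5.
e = c/a = 5/3.

e = 5/3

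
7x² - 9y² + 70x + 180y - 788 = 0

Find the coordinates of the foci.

Group: 7(x² + 10x) -9(y² - 20y) = 788
Complete the square: 7(x + 5)² -9(y - 10)² = 788 + 175 - 900 = 63
Divide by 63: (x + 5)²/9 - (y - 10)²/7 = 1
Hyperbola, center (-5, 10), transverse axis horizontal; a² = 9, b² = 7.
c² = a² + b² = 9 + 7 = 16, so c = 4.
Foci lie on the horizontal axis through the center: (h ± c, k).

(-9, 10) and (-1, 10)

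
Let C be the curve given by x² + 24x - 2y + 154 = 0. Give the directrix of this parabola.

y = 9/2

Only x is squared. Complete the square in x: (x + 12)² = 2(y - 5).
Vertex (-12, 5); 4p = 2 so p = 1/2. Opens up.
Directrix is the horizontal line y = k − p = 5 − (1/2) = 9/2.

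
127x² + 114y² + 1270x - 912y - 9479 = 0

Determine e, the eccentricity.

Group the x- and y-terms: 127(x² + 10x) + 114(y² - 8y) = 9479
Complete the square in x and y: 127(x + 5)² + 114(y - 4)² = 9479 + 3175 + 1824 = 14478
Divide through by 14478 to get (x + 5)²/114 + (y - 4)²/127 = 1.
Ellipse, center (-5, 4), major axis vertical; a² = 127, b² = 114.
c² = a² - b² = 13, so c = √13.
e = c/a = √13/√127 = √1651/127.

e = √1651/127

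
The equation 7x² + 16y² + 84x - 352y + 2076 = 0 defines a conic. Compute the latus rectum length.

7/2

Collect terms: 7(x² + 12x) + 16(y² - 22y) = -2076
Completing the square gives 7(x + 6)² + 16(y - 11)² = -2076 + 252 + 1936 = 112.
Dividing both sides by 112: (x + 6)²/16 + (y - 11)²/7 = 1
Ellipse, center (-6, 11), major axis horizontal; a² = 16, b² = 7.
Latus rectum length = 2b²/a = 2·7/4 = 7/2.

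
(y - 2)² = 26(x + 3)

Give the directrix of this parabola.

Vertex (-3, 2); 4p = 26 so p = 13/2. Opens right.
Directrix is the vertical line x = h − p = -3 − (13/2) = -19/2.

x = -19/2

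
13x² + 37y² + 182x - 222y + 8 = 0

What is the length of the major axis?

13(x² + 14x) + 37(y² - 6y) = -8
13(x + 7)² + 37(y - 3)² = -8 + 637 + 333 = 962
Dividing both sides by 962: (x + 7)²/74 + (y - 3)²/26 = 1
Ellipse, center (-7, 3), major axis horizontal; a² = 74, b² = 26.
a² = 74 so a = √74; the major axis has length 2a = 2√74.

2√74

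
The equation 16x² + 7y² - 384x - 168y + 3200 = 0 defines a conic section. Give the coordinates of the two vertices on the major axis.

(12, 8) and (12, 16)

Collect terms: 16(x² - 24x) + 7(y² - 24y) = -3200
Complete the square in x and y: 16(x - 12)² + 7(y - 12)² = -3200 + 2304 + 1008 = 112
Dividing both sides by 112: (x - 12)²/7 + (y - 12)²/16 = 1
Ellipse, center (12, 12), major axis vertical; a² = 16, b² = 7.
a = 4. Vertices at (h, k ± a).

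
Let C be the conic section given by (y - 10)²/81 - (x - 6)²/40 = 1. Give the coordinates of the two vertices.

(6, 1) and (6, 19)

Center (6, 10). The positive term is the y-term, so the transverse axis is vertical; a² = 81, b² = 40.
a = 9. Vertices at (h, k ± a).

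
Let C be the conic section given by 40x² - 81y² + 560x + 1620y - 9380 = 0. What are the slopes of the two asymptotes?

40(x² + 14x) -81(y² - 20y) = 9380
Complete the square: 40(x + 7)² -81(y - 10)² = 9380 + 1960 - 8100 = 3240
Divide through by 3240 to get (x + 7)²/81 - (y - 10)²/40 = 1.
Hyperbola, center (-7, 10), transverse axis horizontal; a² = 81, b² = 40.
For a horizontal hyperbola the asymptotes have slope ±b/a.
Here that is ±2√10/9.

2√10/9 and -2√10/9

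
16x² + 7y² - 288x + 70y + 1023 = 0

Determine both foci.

16(x² - 18x) + 7(y² + 10y) = -1023
Complete the square in x and y: 16(x - 9)² + 7(y + 5)² = -1023 + 1296 + 175 = 448
Dividing both sides by 448: (x - 9)²/28 + (y + 5)²/64 = 1
Ellipse, center (9, -5), major axis vertical; a² = 64, b² = 28.
c² = a² - b² = 64 - 28 = 36, so c = 6.
Foci lie on the vertical axis through the center: (h, k ± c).

(9, -11) and (9, 1)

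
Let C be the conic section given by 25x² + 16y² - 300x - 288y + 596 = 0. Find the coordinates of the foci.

Rearranging, 25(x² - 12x) + 16(y² - 18y) = -596.
Complete the square: 25(x - 6)² + 16(y - 9)² = -596 + 900 + 1296 = 1600
Dividing both sides by 1600: (x - 6)²/64 + (y - 9)²/100 = 1
Ellipse, center (6, 9), major axis vertical; a² = 100, b² = 64.
c² = a² - b² = 100 - 64 = 36, so c = 6.
Foci lie on the vertical axis through the center: (h, k ± c).

(6, 3) and (6, 15)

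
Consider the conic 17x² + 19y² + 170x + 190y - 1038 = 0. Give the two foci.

(-5 - 2√3, -5) and (-5 + 2√3, -5)

Group the x- and y-terms: 17(x² + 10x) + 19(y² + 10y) = 1038
Complete the square in x and y: 17(x + 5)² + 19(y + 5)² = 1038 + 425 + 475 = 1938
Divide by 1938: (x + 5)²/114 + (y + 5)²/102 = 1
Ellipse, center (-5, -5), major axis horizontal; a² = 114, b² = 102.
c² = a² - b² = 114 - 102 = 12, so c = 2√3.
Foci lie on the horizontal axis through the center: (h ± c, k).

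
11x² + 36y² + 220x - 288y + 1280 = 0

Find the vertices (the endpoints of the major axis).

Collect terms: 11(x² + 20x) + 36(y² - 8y) = -1280
Complete the square: 11(x + 10)² + 36(y - 4)² = -1280 + 1100 + 576 = 396
Divide by 396: (x + 10)²/36 + (y - 4)²/11 = 1
Ellipse, center (-10, 4), major axis horizontal; a² = 36, b² = 11.
a = 6. Vertices at (h ± a, k).

(-16, 4) and (-4, 4)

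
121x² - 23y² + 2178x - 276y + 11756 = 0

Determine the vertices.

121(x² + 18x) -23(y² + 12y) = -11756
Complete the square in x and y: 121(x + 9)² -23(y + 6)² = -11756 + 9801 - 828 = -2783
Dividing both sides by -2783: (y + 6)²/121 - (x + 9)²/23 = 1
Hyperbola, center (-9, -6), transverse axis vertical; a² = 121, b² = 23.
a = 11. Vertices at (h, k ± a).

(-9, -17) and (-9, 5)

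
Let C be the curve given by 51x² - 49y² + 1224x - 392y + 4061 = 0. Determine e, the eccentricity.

Group the x- and y-terms: 51(x² + 24x) -49(y² + 8y) = -4061
51(x + 12)² -49(y + 4)² = -4061 + 7344 - 784 = 2499
Dividing both sides by 2499: (x + 12)²/49 - (y + 4)²/51 = 1
Hyperbola, center (-12, -4), transverse axis horizontal; a² = 49, b² = 51.
c² = a² + b² = 100, so c = 10.
e = c/a = 10/7.

e = 10/7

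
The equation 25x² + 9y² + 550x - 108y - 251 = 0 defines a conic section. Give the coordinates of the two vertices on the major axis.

(-11, -14) and (-11, 26)

Rearranging, 25(x² + 22x) + 9(y² - 12y) = 251.
Complete the square in x and y: 25(x + 11)² + 9(y - 6)² = 251 + 3025 + 324 = 3600
Dividing both sides by 3600: (x + 11)²/144 + (y - 6)²/400 = 1
Ellipse, center (-11, 6), major axis vertical; a² = 400, b² = 144.
a = 20. Vertices at (h, k ± a).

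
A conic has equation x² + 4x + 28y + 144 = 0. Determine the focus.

Only x is squared. Complete the square in x: (x + 2)² = -28(y + 5).
Vertex (-2, -5); 4p = -28 so p = -7. Opens down.
Focus is p units from the vertex along the axis: (h, k + p).

(-2, -12)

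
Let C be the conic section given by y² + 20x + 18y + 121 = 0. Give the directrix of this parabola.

Only y is squared. Complete the square in y: (y + 9)² = -20(x + 2).
Vertex (-2, -9); 4p = -20 so p = -5. Opens left.
Directrix is the vertical line x = h − p = -2 − (-5) = 3.

x = 3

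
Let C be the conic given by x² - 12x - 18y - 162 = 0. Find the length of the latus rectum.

Only x is squared. Complete the square in x: (x - 6)² = 18(y + 11).
Vertex (6, -11); 4p = 18 so p = 9/2. Opens up.
Latus rectum length = |4p| = 18.

18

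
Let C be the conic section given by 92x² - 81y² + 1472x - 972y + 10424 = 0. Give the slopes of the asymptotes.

Collect terms: 92(x² + 16x) -81(y² + 12y) = -10424
Complete the square in x and y: 92(x + 8)² -81(y + 6)² = -10424 + 5888 - 2916 = -7452
Divide through by -7452 to get (y + 6)²/92 - (x + 8)²/81 = 1.
Hyperbola, center (-8, -6), transverse axis vertical; a² = 92, b² = 81.
For a vertical hyperbola the asymptotes have slope ±a/b.
Here that is ±2√23/9.

2√23/9 and -2√23/9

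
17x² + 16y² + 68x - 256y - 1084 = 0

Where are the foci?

(-2, 8 - 2√2) and (-2, 8 + 2√2)

Group: 17(x² + 4x) + 16(y² - 16y) = 1084
17(x + 2)² + 16(y - 8)² = 1084 + 68 + 1024 = 2176
Divide by 2176: (x + 2)²/128 + (y - 8)²/136 = 1
Ellipse, center (-2, 8), major axis vertical; a² = 136, b² = 128.
c² = a² - b² = 136 - 128 = 8, so c = 2√2.
Foci lie on the vertical axis through the center: (h, k ± c).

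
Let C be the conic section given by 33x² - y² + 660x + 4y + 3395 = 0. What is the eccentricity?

Group the x- and y-terms: 33(x² + 20x) -(y² - 4y) = -3395
Completing the square gives 33(x + 10)² -(y - 2)² = -3395 + 3300 - 4 = -99.
Divide by -99: (y - 2)²/99 - (x + 10)²/3 = 1
Hyperbola, center (-10, 2), transverse axis vertical; a² = 99, b² = 3.
c² = a² + b² = 102, so c = √102.
e = c/a = √102/3√11 = √1122/33.

e = √1122/33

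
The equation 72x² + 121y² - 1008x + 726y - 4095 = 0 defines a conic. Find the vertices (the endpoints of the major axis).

(-4, -3) and (18, -3)

Group the x- and y-terms: 72(x² - 14x) + 121(y² + 6y) = 4095
Completing the square gives 72(x - 7)² + 121(y + 3)² = 4095 + 3528 + 1089 = 8712.
Dividing both sides by 8712: (x - 7)²/121 + (y + 3)²/72 = 1
Ellipse, center (7, -3), major axis horizontal; a² = 121, b² = 72.
a = 11. Vertices at (h ± a, k).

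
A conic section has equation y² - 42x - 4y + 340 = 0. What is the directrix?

Only y is squared. Complete the square in y: (y - 2)² = 42(x - 8).
Vertex (8, 2); 4p = 42 so p = 21/2. Opens right.
Directrix is the vertical line x = h − p = 8 − (21/2) = -5/2.

x = -5/2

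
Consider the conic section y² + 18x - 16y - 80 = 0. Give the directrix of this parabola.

Only y is squared. Complete the square in y: (y - 8)² = -18(x - 8).
Vertex (8, 8); 4p = -18 so p = -9/2. Opens left.
Directrix is the vertical line x = h − p = 8 − (-9/2) = 25/2.

x = 25/2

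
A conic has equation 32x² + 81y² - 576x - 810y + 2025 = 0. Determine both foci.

32(x² - 18x) + 81(y² - 10y) = -2025
32(x - 9)² + 81(y - 5)² = -2025 + 2592 + 2025 = 2592
Dividing both sides by 2592: (x - 9)²/81 + (y - 5)²/32 = 1
Ellipse, center (9, 5), major axis horizontal; a² = 81, b² = 32.
c² = a² - b² = 81 - 32 = 49, so c = 7.
Foci lie on the horizontal axis through the center: (h ± c, k).

(2, 5) and (16, 5)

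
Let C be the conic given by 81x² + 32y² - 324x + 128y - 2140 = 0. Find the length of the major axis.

18

Group: 81(x² - 4x) + 32(y² + 4y) = 2140
Complete the square in x and y: 81(x - 2)² + 32(y + 2)² = 2140 + 324 + 128 = 2592
Dividing both sides by 2592: (x - 2)²/32 + (y + 2)²/81 = 1
Ellipse, center (2, -2), major axis vertical; a² = 81, b² = 32.
a² = 81 so a = 9; the major axis has length 2a = 18.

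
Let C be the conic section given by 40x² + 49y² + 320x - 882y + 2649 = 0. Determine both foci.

(-7, 9) and (-1, 9)

Group: 40(x² + 8x) + 49(y² - 18y) = -2649
Complete the square in x and y: 40(x + 4)² + 49(y - 9)² = -2649 + 640 + 3969 = 1960
Dividing both sides by 1960: (x + 4)²/49 + (y - 9)²/40 = 1
Ellipse, center (-4, 9), major axis horizontal; a² = 49, b² = 40.
c² = a² - b² = 49 - 40 = 9, so c = 3.
Foci lie on the horizontal axis through the center: (h ± c, k).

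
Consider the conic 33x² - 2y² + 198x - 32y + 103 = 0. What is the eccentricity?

33(x² + 6x) -2(y² + 16y) = -103
Completing the square gives 33(x + 3)² -2(y + 8)² = -103 + 297 - 128 = 66.
Divide by 66: (x + 3)²/2 - (y + 8)²/33 = 1
Hyperbola, center (-3, -8), transverse axis horizontal; a² = 2, b² = 33.
c² = a² + b² = 35, so c = √35.
e = c/a = √35/√2 = √70/2.

e = √70/2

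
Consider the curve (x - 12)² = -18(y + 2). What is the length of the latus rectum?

Vertex (12, -2); 4p = -18 so p = -9/2. Opens down.
Latus rectum length = |4p| = 18.

18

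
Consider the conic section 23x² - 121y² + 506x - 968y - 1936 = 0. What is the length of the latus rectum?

46/11

Rearranging, 23(x² + 22x) -121(y² + 8y) = 1936.
Completing the square gives 23(x + 11)² -121(y + 4)² = 1936 + 2783 - 1936 = 2783.
Divide by 2783: (x + 11)²/121 - (y + 4)²/23 = 1
Hyperbola, center (-11, -4), transverse axis horizontal; a² = 121, b² = 23.
Latus rectum length = 2b²/a = 2·23/11 = 46/11.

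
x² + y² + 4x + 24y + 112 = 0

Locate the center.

(-2, -12)

Group: (x² + 4x) + (y² + 24y) = -112
Complete the square in x and y: (x + 2)² + (y + 12)² = -112 + 4 + 144 = 36
So (x + 2)² + (y + 12)² = 36.
Circle centered at (-2, -12) with r² = 36.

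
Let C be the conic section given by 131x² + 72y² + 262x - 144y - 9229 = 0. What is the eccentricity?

Group the x- and y-terms: 131(x² + 2x) + 72(y² - 2y) = 9229
Complete the square: 131(x + 1)² + 72(y - 1)² = 9229 + 131 + 72 = 9432
Dividing both sides by 9432: (x + 1)²/72 + (y - 1)²/131 = 1
Ellipse, center (-1, 1), major axis vertical; a² = 131, b² = 72.
c² = a² - b² = 59, so c = √59.
e = c/a = √59/√131 = √7729/131.

e = √7729/131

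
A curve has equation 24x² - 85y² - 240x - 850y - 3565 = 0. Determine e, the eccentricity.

24(x² - 10x) -85(y² + 10y) = 3565
Complete the square in x and y: 24(x - 5)² -85(y + 5)² = 3565 + 600 - 2125 = 2040
Divide by 2040: (x - 5)²/85 - (y + 5)²/24 = 1
Hyperbola, center (5, -5), transverse axis horizontal; a² = 85, b² = 24.
c² = a² + b² = 109, so c = √109.
e = c/a = √109/√85 = √9265/85.

e = √9265/85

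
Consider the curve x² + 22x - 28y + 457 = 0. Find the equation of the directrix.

y = 5

Only x is squared. Complete the square in x: (x + 11)² = 28(y - 12).
Vertex (-11, 12); 4p = 28 so p = 7. Opens up.
Directrix is the horizontal line y = k − p = 12 − (7) = 5.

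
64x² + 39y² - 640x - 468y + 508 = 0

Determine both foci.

64(x² - 10x) + 39(y² - 12y) = -508
64(x - 5)² + 39(y - 6)² = -508 + 1600 + 1404 = 2496
Divide by 2496: (x - 5)²/39 + (y - 6)²/64 = 1
Ellipse, center (5, 6), major axis vertical; a² = 64, b² = 39.
c² = a² - b² = 64 - 39 = 25, so c = 5.
Foci lie on the vertical axis through the center: (h, k ± c).

(5, 1) and (5, 11)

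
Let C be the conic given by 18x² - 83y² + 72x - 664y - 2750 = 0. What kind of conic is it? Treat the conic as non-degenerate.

No xy term. Coefficients of x² and y² are A = 18, C = -83.
A and C have opposite signs ⇒ hyperbola.

hyperbola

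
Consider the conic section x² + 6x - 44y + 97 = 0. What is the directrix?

y = -9

Only x is squared. Complete the square in x: (x + 3)² = 44(y - 2).
Vertex (-3, 2); 4p = 44 so p = 11. Opens up.
Directrix is the horizontal line y = k − p = 2 − (11) = -9.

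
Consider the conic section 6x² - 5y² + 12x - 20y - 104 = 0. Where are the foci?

Group: 6(x² + 2x) -5(y² + 4y) = 104
6(x + 1)² -5(y + 2)² = 104 + 6 - 20 = 90
Divide through by 90 to get (x + 1)²/15 - (y + 2)²/18 = 1.
Hyperbola, center (-1, -2), transverse axis horizontal; a² = 15, b² = 18.
c² = a² + b² = 15 + 18 = 33, so c = √33.
Foci lie on the horizontal axis through the center: (h ± c, k).

(-1 - √33, -2) and (-1 + √33, -2)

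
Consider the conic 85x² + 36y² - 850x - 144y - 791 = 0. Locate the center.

Group the x- and y-terms: 85(x² - 10x) + 36(y² - 4y) = 791
85(x - 5)² + 36(y - 2)² = 791 + 2125 + 144 = 3060
Divide through by 3060 to get (x - 5)²/36 + (y - 2)²/85 = 1.
Ellipse with center (5, 2).

(5, 2)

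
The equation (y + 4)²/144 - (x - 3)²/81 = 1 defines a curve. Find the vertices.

(3, -16) and (3, 8)

Center (3, -4). The positive term is the y-term, so the transverse axis is vertical; a² = 144, b² = 81.
a = 12. Vertices at (h, k ± a).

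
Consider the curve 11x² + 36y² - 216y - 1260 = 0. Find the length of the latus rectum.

Collect terms: 11x² + 36(y² - 6y) = 1260
Complete the square: 11x² + 36(y - 3)² = 1260 + 0 + 324 = 1584
Divide by 1584: x²/144 + (y - 3)²/44 = 1
Ellipse, center (0, 3), major axis horizontal; a² = 144, b² = 44.
Latus rectum length = 2b²/a = 2·44/12 = 22/3.

22/3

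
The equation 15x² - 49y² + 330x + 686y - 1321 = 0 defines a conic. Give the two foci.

(-19, 7) and (-3, 7)

Group the x- and y-terms: 15(x² + 22x) -49(y² - 14y) = 1321
Complete the square: 15(x + 11)² -49(y - 7)² = 1321 + 1815 - 2401 = 735
Divide through by 735 to get (x + 11)²/49 - (y - 7)²/15 = 1.
Hyperbola, center (-11, 7), transverse axis horizontal; a² = 49, b² = 15.
c² = a² + b² = 49 + 15 = 64, so c = 8.
Foci lie on the horizontal axis through the center: (h ± c, k).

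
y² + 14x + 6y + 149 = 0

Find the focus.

(-27/2, -3)

Only y is squared. Complete the square in y: (y + 3)² = -14(x + 10).
Vertex (-10, -3); 4p = -14 so p = -7/2. Opens left.
Focus is p units from the vertex along the axis: (h + p, k).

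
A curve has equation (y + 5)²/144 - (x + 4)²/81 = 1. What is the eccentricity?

Center (-4, -5). The positive term is the y-term, so the transverse axis is vertical; a² = 144, b² = 81.
c² = a² + b² = 225, so c = 15.
e = c/a = 15/12 = 5/4.

e = 5/4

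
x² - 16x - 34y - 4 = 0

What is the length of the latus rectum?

Only x is squared. Complete the square in x: (x - 8)² = 34(y + 2).
Vertex (8, -2); 4p = 34 so p = 17/2. Opens up.
Latus rectum length = |4p| = 34.

34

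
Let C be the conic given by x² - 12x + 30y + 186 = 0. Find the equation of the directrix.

Only x is squared. Complete the square in x: (x - 6)² = -30(y + 5).
Vertex (6, -5); 4p = -30 so p = -15/2. Opens down.
Directrix is the horizontal line y = k − p = -5 − (-15/2) = 5/2.

y = 5/2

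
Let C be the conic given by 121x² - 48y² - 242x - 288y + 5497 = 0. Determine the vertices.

(1, -14) and (1, 8)

121(x² - 2x) -48(y² + 6y) = -5497
121(x - 1)² -48(y + 3)² = -5497 + 121 - 432 = -5808
Dividing both sides by -5808: (y + 3)²/121 - (x - 1)²/48 = 1
Hyperbola, center (1, -3), transverse axis vertical; a² = 121, b² = 48.
a = 11. Vertices at (h, k ± a).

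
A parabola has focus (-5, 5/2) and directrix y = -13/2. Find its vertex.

(-5, -2)

The vertex is the midpoint between the focus and the directrix along the axis of symmetry.
Axis is vertical (directrix is horizontal). Vertex y-coordinate = (5/2 + (-13/2))/2 = -2; x-coordinate = -5.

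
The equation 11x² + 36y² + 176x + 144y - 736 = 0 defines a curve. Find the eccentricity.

e = 5/6

Rearranging, 11(x² + 16x) + 36(y² + 4y) = 736.
Completing the square gives 11(x + 8)² + 36(y + 2)² = 736 + 704 + 144 = 1584.
Divide through by 1584 to get (x + 8)²/144 + (y + 2)²/44 = 1.
Ellipse, center (-8, -2), major axis horizontal; a² = 144, b² = 44.
c² = a² - b² = 100, so c = 10.
e = c/a = 10/12 = 5/6.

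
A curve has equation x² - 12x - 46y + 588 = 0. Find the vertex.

Only x is squared. Complete the square in x: (x - 6)² = 46(y - 12).
Vertex (6, 12); 4p = 46 so p = 23/2. Opens up.

(6, 12)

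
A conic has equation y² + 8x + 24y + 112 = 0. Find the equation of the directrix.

x = 6

Only y is squared. Complete the square in y: (y + 12)² = -8(x - 4).
Vertex (4, -12); 4p = -8 so p = -2. Opens left.
Directrix is the vertical line x = h − p = 4 − (-2) = 6.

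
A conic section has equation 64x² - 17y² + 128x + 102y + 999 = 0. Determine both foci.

Group: 64(x² + 2x) -17(y² - 6y) = -999
Complete the square: 64(x + 1)² -17(y - 3)² = -999 + 64 - 153 = -1088
Divide through by -1088 to get (y - 3)²/64 - (x + 1)²/17 = 1.
Hyperbola, center (-1, 3), transverse axis vertical; a² = 64, b² = 17.
c² = a² + b² = 64 + 17 = 81, so c = 9.
Foci lie on the vertical axis through the center: (h, k ± c).

(-1, -6) and (-1, 12)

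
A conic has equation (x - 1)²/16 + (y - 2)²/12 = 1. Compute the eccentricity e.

Center (1, 2). The larger denominator 16 sits under the x-term, so the major axis is horizontal; a² = 16, b² = 12.
c² = a² - b² = 4, so c = 2.
e = c/a = 2/4 = 1/2.

e = 1/2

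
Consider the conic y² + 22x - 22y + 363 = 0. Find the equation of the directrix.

Only y is squared. Complete the square in y: (y - 11)² = -22(x + 11).
Vertex (-11, 11); 4p = -22 so p = -11/2. Opens left.
Directrix is the vertical line x = h − p = -11 − (-11/2) = -11/2.

x = -11/2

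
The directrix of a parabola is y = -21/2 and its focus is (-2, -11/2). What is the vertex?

The vertex is the midpoint between the focus and the directrix along the axis of symmetry.
Axis is vertical (directrix is horizontal). Vertex y-coordinate = (-11/2 + (-21/2))/2 = -8; x-coordinate = -2.

(-2, -8)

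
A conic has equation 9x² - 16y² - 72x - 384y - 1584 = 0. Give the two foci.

Group the x- and y-terms: 9(x² - 8x) -16(y² + 24y) = 1584
9(x - 4)² -16(y + 12)² = 1584 + 144 - 2304 = -576
Dividing both sides by -576: (y + 12)²/36 - (x - 4)²/64 = 1
Hyperbola, center (4, -12), transverse axis vertical; a² = 36, b² = 64.
c² = a² + b² = 36 + 64 = 100, so c = 10.
Foci lie on the vertical axis through the center: (h, k ± c).

(4, -22) and (4, -2)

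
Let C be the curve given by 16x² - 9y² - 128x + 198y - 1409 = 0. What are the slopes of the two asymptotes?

4/3 and -4/3

Group the x- and y-terms: 16(x² - 8x) -9(y² - 22y) = 1409
Complete the square in x and y: 16(x - 4)² -9(y - 11)² = 1409 + 256 - 1089 = 576
Divide through by 576 to get (x - 4)²/36 - (y - 11)²/64 = 1.
Hyperbola, center (4, 11), transverse axis horizontal; a² = 36, b² = 64.
For a horizontal hyperbola the asymptotes have slope ±b/a.
Here that is ±8/6 = ±4/3.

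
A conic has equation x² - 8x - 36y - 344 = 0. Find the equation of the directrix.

y = -19

Only x is squared. Complete the square in x: (x - 4)² = 36(y + 10).
Vertex (4, -10); 4p = 36 so p = 9. Opens up.
Directrix is the horizontal line y = k − p = -10 − (9) = -19.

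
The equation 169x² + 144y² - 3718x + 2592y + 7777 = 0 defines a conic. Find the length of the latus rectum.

169(x² - 22x) + 144(y² + 18y) = -7777
Complete the square: 169(x - 11)² + 144(y + 9)² = -7777 + 20449 + 11664 = 24336
Dividing both sides by 24336: (x - 11)²/144 + (y + 9)²/169 = 1
Ellipse, center (11, -9), major axis vertical; a² = 169, b² = 144.
Latus rectum length = 2b²/a = 2·144/13 = 288/13.

288/13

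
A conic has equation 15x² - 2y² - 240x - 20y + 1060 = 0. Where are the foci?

Rearranging, 15(x² - 16x) -2(y² + 10y) = -1060.
Completing the square gives 15(x - 8)² -2(y + 5)² = -1060 + 960 - 50 = -150.
Divide by -150: (y + 5)²/75 - (x - 8)²/10 = 1
Hyperbola, center (8, -5), transverse axis vertical; a² = 75, b² = 10.
c² = a² + b² = 75 + 10 = 85, so c = √85.
Foci lie on the vertical axis through the center: (h, k ± c).

(8, -5 - √85) and (8, -5 + √85)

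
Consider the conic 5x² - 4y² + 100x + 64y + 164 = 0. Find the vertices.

(-14, 8) and (-6, 8)

Collect terms: 5(x² + 20x) -4(y² - 16y) = -164
Complete the square in x and y: 5(x + 10)² -4(y - 8)² = -164 + 500 - 256 = 80
Dividing both sides by 80: (x + 10)²/16 - (y - 8)²/20 = 1
Hyperbola, center (-10, 8), transverse axis horizontal; a² = 16, b² = 20.
a = 4. Vertices at (h ± a, k).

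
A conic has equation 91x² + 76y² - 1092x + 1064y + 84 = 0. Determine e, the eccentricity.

91(x² - 12x) + 76(y² + 14y) = -84
Completing the square gives 91(x - 6)² + 76(y + 7)² = -84 + 3276 + 3724 = 6916.
Divide through by 6916 to get (x - 6)²/76 + (y + 7)²/91 = 1.
Ellipse, center (6, -7), major axis vertical; a² = 91, b² = 76.
c² = a² - b² = 15, so c = √15.
e = c/a = √15/√91 = √1365/91.

e = √1365/91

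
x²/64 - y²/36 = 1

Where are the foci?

(-10, 0) and (10, 0)

Center (0, 0). The positive term is the x-term, so the transverse axis is horizontal; a² = 64, b² = 36.
c² = a² + b² = 64 + 36 = 100, so c = 10.
Foci lie on the horizontal axis through the center: (h ± c, k).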